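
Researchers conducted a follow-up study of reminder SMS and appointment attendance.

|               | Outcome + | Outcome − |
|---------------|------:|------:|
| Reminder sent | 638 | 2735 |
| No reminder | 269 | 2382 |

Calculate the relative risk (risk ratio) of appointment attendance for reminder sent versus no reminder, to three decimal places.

Cells: a = 638, b = 2735, c = 269, d = 2382.
Risk in exposed = 638/3373 = 0.18915; risk in unexposed = 269/2651 = 0.10147.
RR = 0.18915 / 0.10147 = 1.86407
The risk among the exposed is 1.86 times that among the unexposed.

1.864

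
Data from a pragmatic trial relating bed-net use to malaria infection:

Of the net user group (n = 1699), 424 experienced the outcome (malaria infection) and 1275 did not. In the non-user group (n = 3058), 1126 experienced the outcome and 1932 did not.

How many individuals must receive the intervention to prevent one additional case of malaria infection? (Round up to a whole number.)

Risk in treated group = 424/1699 = 0.24956; risk in control = 1126/3058 = 0.36821.
Absolute risk reduction = 0.36821 − 0.24956 = 0.11866
NNT = 1 / ARR = 1 / 0.11866 = 8.428 → round up → 9

9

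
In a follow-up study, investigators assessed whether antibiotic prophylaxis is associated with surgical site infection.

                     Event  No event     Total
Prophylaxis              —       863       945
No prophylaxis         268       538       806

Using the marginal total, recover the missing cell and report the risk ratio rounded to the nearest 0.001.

The missing cell is in the exposed row: 945 − 863 = 82.
So a = 82, b = 863, c = 268, d = 538.
RR = [a/(a+b)] / [c/(c+d)] = (82/945) / (268/806) = 0.08677/0.33251 = 0.26097

0.261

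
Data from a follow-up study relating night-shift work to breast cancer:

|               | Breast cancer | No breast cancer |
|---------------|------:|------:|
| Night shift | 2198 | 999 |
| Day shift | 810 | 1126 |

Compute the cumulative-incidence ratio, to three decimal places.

Cells: a = 2198, b = 999, c = 810, d = 1126.
Risk in exposed = 2198/3197 = 0.68752; risk in unexposed = 810/1936 = 0.41839.
RR = 0.68752 / 0.41839 = 1.64326
The risk among the exposed is 1.64 times that among the unexposed.

1.643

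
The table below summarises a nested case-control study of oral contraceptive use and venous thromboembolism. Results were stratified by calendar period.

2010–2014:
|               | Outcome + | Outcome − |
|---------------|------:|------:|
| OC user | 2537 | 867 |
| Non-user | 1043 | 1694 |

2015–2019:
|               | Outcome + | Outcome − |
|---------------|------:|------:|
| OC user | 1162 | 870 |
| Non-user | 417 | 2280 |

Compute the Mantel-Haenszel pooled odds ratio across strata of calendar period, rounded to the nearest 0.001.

OR_MH = Σ(aᵢdᵢ/nᵢ) / Σ(bᵢcᵢ/nᵢ), where nᵢ is the stratum total.
Stratum 1 (2010–2014): n = 6141; a·d/n = 2537·1694/6141 = 699.8336; b·c/n = 867·1043/6141 = 147.2531
Stratum 2 (2015–2019): n = 4729; a·d/n = 1162·2280/4729 = 560.2368; b·c/n = 870·417/4729 = 76.7160
OR_MH = (699.8336 + 560.2368) / (147.2531 + 76.7160) = 1260.0704 / 223.9691 = 5.62609

5.626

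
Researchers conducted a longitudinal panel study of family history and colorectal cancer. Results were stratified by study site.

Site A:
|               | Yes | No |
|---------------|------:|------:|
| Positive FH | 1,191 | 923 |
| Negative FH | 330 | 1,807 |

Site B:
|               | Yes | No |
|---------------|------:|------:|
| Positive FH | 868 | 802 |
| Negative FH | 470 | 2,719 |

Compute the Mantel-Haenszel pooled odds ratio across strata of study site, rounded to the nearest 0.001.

OR_MH = Σ(aᵢdᵢ/nᵢ) / Σ(bᵢcᵢ/nᵢ), where nᵢ is the stratum total.
Stratum 1 (Site A): n = 4251; a·d/n = 1191·1807/4251 = 506.2661; b·c/n = 923·330/4251 = 71.6514
Stratum 2 (Site B): n = 4859; a·d/n = 868·2719/4859 = 485.7156; b·c/n = 802·470/4859 = 77.5756
OR_MH = (506.2661 + 485.7156) / (71.6514 + 77.5756) = 991.9816 / 149.2270 = 6.64747

6.647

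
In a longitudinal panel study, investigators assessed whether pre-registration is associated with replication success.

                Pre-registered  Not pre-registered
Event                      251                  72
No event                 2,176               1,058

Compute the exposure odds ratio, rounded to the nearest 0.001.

Reading the table with exposure as columns: a = 251 (Pre-registered, case), b = 2176 (Pre-registered, non-case), c = 72 (Not pre-registered, case), d = 1058.
OR = (a·d)/(b·c) = (251 × 1058) / (2176 × 72) = 265558 / 156672 = 1.69499
The odds of replication success are about 1.69 times as high in the pre-registered group.

1.695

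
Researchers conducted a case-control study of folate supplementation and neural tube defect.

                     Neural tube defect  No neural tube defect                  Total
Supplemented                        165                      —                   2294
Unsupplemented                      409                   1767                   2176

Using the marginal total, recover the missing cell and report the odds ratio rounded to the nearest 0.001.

0.335

The missing cell is in the exposed row: 2294 − 165 = 2129.
So a = 165, b = 2129, c = 409, d = 1767.
OR = (a·d)/(b·c) = (165 × 1767) / (2129 × 409) = 291555 / 870761 = 0.33483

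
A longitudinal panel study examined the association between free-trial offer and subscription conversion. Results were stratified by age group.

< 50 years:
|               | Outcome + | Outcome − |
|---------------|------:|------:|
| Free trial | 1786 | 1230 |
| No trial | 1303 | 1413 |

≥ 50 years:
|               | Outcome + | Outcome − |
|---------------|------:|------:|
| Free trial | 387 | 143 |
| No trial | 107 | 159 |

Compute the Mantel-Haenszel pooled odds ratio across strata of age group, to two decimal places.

OR_MH = Σ(aᵢdᵢ/nᵢ) / Σ(bᵢcᵢ/nᵢ), where nᵢ is the stratum total.
Stratum 1 (< 50 years): n = 5732; a·d/n = 1786·1413/5732 = 440.2683; b·c/n = 1230·1303/5732 = 279.6040
Stratum 2 (≥ 50 years): n = 796; a·d/n = 387·159/796 = 77.3028; b·c/n = 143·107/796 = 19.2224
OR_MH = (440.2683 + 77.3028) / (279.6040 + 19.2224) = 517.5711 / 298.8263 = 1.73201

1.73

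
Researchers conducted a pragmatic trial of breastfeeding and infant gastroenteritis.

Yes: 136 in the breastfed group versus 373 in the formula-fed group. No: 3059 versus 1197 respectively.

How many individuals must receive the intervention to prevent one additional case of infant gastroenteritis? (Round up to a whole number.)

Risk in treated group = 136/3195 = 0.04257; risk in control = 373/1570 = 0.23758.
Absolute risk reduction = 0.23758 − 0.04257 = 0.19501
NNT = 1 / ARR = 1 / 0.19501 = 5.128 → round up → 6

6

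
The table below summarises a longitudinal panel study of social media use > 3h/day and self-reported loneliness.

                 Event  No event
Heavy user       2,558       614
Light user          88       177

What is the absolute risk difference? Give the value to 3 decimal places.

0.474

Cells: a = 2558, b = 614, c = 88, d = 177.
Risk in exposed = 2558/3172 = 0.806431; risk in unexposed = 88/265 = 0.332075.
Risk difference = 0.806431 − 0.332075 = 0.474356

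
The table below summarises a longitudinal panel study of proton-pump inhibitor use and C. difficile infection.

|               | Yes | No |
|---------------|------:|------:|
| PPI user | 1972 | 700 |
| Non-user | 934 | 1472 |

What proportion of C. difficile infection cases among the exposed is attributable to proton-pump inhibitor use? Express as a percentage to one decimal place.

47.4

Cells: a = 1972, b = 700, c = 934, d = 1472.
Risk in exposed = 1972/2672 = 0.73802; risk in unexposed = 934/2406 = 0.38820.
RR = 0.73802/0.38820 = 1.90116
AR% = (RR − 1)/RR × 100 = (1.90116 − 1)/1.90116 × 100 = 47.4006%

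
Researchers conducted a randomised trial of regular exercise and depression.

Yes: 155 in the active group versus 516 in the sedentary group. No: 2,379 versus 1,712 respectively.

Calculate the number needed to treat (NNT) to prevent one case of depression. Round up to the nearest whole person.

6

Risk in treated group = 155/2534 = 0.06117; risk in control = 516/2228 = 0.23160.
Absolute risk reduction = 0.23160 − 0.06117 = 0.17043
NNT = 1 / ARR = 1 / 0.17043 = 5.868 → round up → 6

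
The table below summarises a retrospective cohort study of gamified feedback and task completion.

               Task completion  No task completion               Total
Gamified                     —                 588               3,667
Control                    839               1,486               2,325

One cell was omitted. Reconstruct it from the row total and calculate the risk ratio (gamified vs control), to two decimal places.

The missing cell is in the exposed row: 3667 − 588 = 3079.
So a = 3079, b = 588, c = 839, d = 1486.
RR = [a/(a+b)] / [c/(c+d)] = (3079/3667) / (839/2325) = 0.83965/0.36086 = 2.32680

2.33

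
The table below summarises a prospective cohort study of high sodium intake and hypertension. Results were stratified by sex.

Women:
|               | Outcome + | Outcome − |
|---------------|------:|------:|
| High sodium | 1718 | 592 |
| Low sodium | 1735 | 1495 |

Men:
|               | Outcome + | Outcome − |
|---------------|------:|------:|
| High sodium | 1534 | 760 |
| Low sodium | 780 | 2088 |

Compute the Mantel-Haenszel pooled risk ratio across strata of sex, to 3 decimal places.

1.733

RR_MH = Σ(aᵢ·n₀ᵢ/nᵢ) / Σ(cᵢ·n₁ᵢ/nᵢ), with n₁ᵢ = aᵢ+bᵢ (exposed), n₀ᵢ = cᵢ+dᵢ (unexposed), nᵢ = n₁ᵢ+n₀ᵢ.
Stratum 1 (Women): n₁ = 2310, n₀ = 3230, n = 5540; a·n₀/n = 1718·3230/5540 = 1001.6498; c·n₁/n = 1735·2310/5540 = 723.4386
Stratum 2 (Men): n₁ = 2294, n₀ = 2868, n = 5162; a·n₀/n = 1534·2868/5162 = 852.2883; c·n₁/n = 780·2294/5162 = 346.6331
RR_MH = (1001.6498 + 852.2883) / (723.4386 + 346.6331) = 1853.9381 / 1070.0717 = 1.73254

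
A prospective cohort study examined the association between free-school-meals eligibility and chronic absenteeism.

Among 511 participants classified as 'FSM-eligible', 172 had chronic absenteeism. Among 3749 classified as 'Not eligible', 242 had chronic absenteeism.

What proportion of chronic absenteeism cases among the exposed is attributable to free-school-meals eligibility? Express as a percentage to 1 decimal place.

From the description: a = 172, b = 339, c = 242, d = 3507.
Risk in exposed = 172/511 = 0.33659; risk in unexposed = 242/3749 = 0.06455.
RR = 0.33659/0.06455 = 5.21444
AR% = (RR − 1)/RR × 100 = (5.21444 − 1)/5.21444 × 100 = 80.8225%

80.8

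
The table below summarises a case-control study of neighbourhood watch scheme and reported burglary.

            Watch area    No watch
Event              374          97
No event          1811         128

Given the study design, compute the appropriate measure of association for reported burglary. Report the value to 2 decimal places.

Reading the table with exposure as columns: a = 374 (Watch area, case), b = 1811 (Watch area, non-case), c = 97 (No watch, case), d = 128.
This is a case-control study: participants were sampled on outcome status, so risks in the source population cannot be estimated directly — relative risk is not valid here. The odds ratio is the appropriate measure.
OR = (a·d)/(b·c) = (374 × 128) / (1811 × 97) = 47872 / 175667 = 0.27252

0.27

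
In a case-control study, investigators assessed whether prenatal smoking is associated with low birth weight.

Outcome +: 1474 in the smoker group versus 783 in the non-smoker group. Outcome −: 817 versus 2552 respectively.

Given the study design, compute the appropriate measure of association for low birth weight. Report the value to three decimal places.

5.880

From the description: a = 1474, b = 817, c = 783, d = 2552.
This is a case-control study: participants were sampled on outcome status, so risks in the source population cannot be estimated directly — relative risk is not valid here. The odds ratio is the appropriate measure.
OR = (a·d)/(b·c) = (1474 × 2552) / (817 × 783) = 3761648 / 639711 = 5.88023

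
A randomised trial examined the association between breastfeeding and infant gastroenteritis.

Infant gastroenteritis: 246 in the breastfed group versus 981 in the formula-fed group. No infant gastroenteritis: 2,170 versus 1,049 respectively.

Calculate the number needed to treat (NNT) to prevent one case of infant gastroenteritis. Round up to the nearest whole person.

Risk in treated group = 246/2416 = 0.10182; risk in control = 981/2030 = 0.48325.
Absolute risk reduction = 0.48325 − 0.10182 = 0.38143
NNT = 1 / ARR = 1 / 0.38143 = 2.622 → round up → 3

3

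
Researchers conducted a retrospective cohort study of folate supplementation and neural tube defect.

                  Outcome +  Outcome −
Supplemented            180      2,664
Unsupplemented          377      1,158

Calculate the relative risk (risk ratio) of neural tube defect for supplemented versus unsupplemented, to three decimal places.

0.258

Cells: a = 180, b = 2664, c = 377, d = 1158.
Risk in exposed = 180/2844 = 0.06329; risk in unexposed = 377/1535 = 0.24560.
RR = 0.06329 / 0.24560 = 0.25770
The risk is 74% lower among the exposed than among the unexposed.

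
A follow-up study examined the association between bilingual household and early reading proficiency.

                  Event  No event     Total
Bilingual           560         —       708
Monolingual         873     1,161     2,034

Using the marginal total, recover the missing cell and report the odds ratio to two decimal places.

5.03

The missing cell is in the exposed row: 708 − 560 = 148.
So a = 560, b = 148, c = 873, d = 1161.
OR = (a·d)/(b·c) = (560 × 1161) / (148 × 873) = 650160 / 129204 = 5.03204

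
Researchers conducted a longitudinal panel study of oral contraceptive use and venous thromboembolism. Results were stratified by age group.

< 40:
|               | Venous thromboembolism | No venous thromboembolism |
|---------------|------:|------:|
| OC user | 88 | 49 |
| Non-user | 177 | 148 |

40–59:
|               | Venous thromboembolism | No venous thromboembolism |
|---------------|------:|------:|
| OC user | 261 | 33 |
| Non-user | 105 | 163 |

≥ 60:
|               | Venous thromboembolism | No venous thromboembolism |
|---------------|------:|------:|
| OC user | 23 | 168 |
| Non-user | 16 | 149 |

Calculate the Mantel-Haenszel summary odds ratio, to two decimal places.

OR_MH = Σ(aᵢdᵢ/nᵢ) / Σ(bᵢcᵢ/nᵢ), where nᵢ is the stratum total.
Stratum 1 (< 40): n = 462; a·d/n = 88·148/462 = 28.1905; b·c/n = 49·177/462 = 18.7727
Stratum 2 (40–59): n = 562; a·d/n = 261·163/562 = 75.6993; b·c/n = 33·105/562 = 6.1655
Stratum 3 (≥ 60): n = 356; a·d/n = 23·149/356 = 9.6264; b·c/n = 168·16/356 = 7.5506
OR_MH = (28.1905 + 75.6993 + 9.6264) / (18.7727 + 6.1655 + 7.5506) = 113.5162 / 32.4888 = 3.49401

3.49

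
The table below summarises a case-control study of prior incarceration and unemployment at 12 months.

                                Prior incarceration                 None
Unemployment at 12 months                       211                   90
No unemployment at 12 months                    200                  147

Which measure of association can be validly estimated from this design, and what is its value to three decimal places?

1.723

Reading the table with exposure as columns: a = 211 (Prior incarceration, case), b = 200 (Prior incarceration, non-case), c = 90 (None, case), d = 147.
This is a case-control study: participants were sampled on outcome status, so risks in the source population cannot be estimated directly — relative risk is not valid here. The odds ratio is the appropriate measure.
OR = (a·d)/(b·c) = (211 × 147) / (200 × 90) = 31017 / 18000 = 1.72317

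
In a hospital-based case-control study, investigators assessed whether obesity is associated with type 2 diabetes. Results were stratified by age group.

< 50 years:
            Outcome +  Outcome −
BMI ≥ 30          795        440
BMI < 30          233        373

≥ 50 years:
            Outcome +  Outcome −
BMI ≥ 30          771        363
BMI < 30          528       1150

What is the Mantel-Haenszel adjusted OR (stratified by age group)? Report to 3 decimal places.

3.847

OR_MH = Σ(aᵢdᵢ/nᵢ) / Σ(bᵢcᵢ/nᵢ), where nᵢ is the stratum total.
Stratum 1 (< 50 years): n = 1841; a·d/n = 795·373/1841 = 161.0728; b·c/n = 440·233/1841 = 55.6871
Stratum 2 (≥ 50 years): n = 2812; a·d/n = 771·1150/2812 = 315.3094; b·c/n = 363·528/2812 = 68.1593
OR_MH = (161.0728 + 315.3094) / (55.6871 + 68.1593) = 476.3822 / 123.8464 = 3.84656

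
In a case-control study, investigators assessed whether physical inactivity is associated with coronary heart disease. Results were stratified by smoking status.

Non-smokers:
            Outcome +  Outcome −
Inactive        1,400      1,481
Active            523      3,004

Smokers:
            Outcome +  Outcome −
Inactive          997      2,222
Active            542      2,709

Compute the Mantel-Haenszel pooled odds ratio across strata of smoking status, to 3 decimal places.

OR_MH = Σ(aᵢdᵢ/nᵢ) / Σ(bᵢcᵢ/nᵢ), where nᵢ is the stratum total.
Stratum 1 (Non-smokers): n = 6408; a·d/n = 1400·3004/6408 = 656.3046; b·c/n = 1481·523/6408 = 120.8744
Stratum 2 (Smokers): n = 6470; a·d/n = 997·2709/6470 = 417.4456; b·c/n = 2222·542/6470 = 186.1397
OR_MH = (656.3046 + 417.4456) / (120.8744 + 186.1397) = 1073.7502 / 307.0141 = 3.49740

3.497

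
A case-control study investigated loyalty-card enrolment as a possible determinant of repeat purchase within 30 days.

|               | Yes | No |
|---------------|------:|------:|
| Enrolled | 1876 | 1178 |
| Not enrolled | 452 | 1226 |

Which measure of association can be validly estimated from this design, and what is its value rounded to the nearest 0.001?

Cells: a = 1876, b = 1178, c = 452, d = 1226.
This is a case-control study: participants were sampled on outcome status, so risks in the source population cannot be estimated directly — relative risk is not valid here. The odds ratio is the appropriate measure.
OR = (a·d)/(b·c) = (1876 × 1226) / (1178 × 452) = 2299976 / 532456 = 4.31956

4.320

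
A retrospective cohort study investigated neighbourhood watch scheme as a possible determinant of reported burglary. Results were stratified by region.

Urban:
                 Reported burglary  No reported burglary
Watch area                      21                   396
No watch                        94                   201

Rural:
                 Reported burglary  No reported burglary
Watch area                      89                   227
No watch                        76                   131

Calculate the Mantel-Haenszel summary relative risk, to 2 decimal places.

RR_MH = Σ(aᵢ·n₀ᵢ/nᵢ) / Σ(cᵢ·n₁ᵢ/nᵢ), with n₁ᵢ = aᵢ+bᵢ (exposed), n₀ᵢ = cᵢ+dᵢ (unexposed), nᵢ = n₁ᵢ+n₀ᵢ.
Stratum 1 (Urban): n₁ = 417, n₀ = 295, n = 712; a·n₀/n = 21·295/712 = 8.7008; c·n₁/n = 94·417/712 = 55.0534
Stratum 2 (Rural): n₁ = 316, n₀ = 207, n = 523; a·n₀/n = 89·207/523 = 35.2256; c·n₁/n = 76·316/523 = 45.9197
RR_MH = (8.7008 + 35.2256) / (55.0534 + 45.9197) = 43.9265 / 100.9731 = 0.43503

0.44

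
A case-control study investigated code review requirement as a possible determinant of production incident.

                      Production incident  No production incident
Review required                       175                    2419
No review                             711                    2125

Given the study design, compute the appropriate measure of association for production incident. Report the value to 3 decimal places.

Cells: a = 175, b = 2419, c = 711, d = 2125.
This is a case-control study: participants were sampled on outcome status, so risks in the source population cannot be estimated directly — relative risk is not valid here. The odds ratio is the appropriate measure.
OR = (a·d)/(b·c) = (175 × 2125) / (2419 × 711) = 371875 / 1719909 = 0.21622

0.216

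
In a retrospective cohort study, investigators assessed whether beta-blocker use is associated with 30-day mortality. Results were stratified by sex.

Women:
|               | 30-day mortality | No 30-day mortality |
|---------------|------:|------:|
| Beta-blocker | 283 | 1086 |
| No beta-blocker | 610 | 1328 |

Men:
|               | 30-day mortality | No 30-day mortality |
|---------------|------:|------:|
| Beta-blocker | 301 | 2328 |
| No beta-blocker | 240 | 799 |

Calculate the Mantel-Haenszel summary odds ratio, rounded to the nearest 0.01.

0.51

OR_MH = Σ(aᵢdᵢ/nᵢ) / Σ(bᵢcᵢ/nᵢ), where nᵢ is the stratum total.
Stratum 1 (Women): n = 3307; a·d/n = 283·1328/3307 = 113.6450; b·c/n = 1086·610/3307 = 200.3205
Stratum 2 (Men): n = 3668; a·d/n = 301·799/3668 = 65.5668; b·c/n = 2328·240/3668 = 152.3228
OR_MH = (113.6450 + 65.5668) / (200.3205 + 152.3228) = 179.2118 / 352.6433 = 0.50820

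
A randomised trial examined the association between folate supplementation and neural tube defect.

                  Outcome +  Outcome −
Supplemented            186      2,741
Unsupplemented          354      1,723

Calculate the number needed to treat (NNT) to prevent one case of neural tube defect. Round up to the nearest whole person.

Risk in treated group = 186/2927 = 0.06355; risk in control = 354/2077 = 0.17044.
Absolute risk reduction = 0.17044 − 0.06355 = 0.10689
NNT = 1 / ARR = 1 / 0.10689 = 9.355 → round up → 10

10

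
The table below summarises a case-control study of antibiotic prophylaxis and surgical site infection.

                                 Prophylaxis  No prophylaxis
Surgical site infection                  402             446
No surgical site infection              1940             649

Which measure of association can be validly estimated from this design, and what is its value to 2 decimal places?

Reading the table with exposure as columns: a = 402 (Prophylaxis, case), b = 1940 (Prophylaxis, non-case), c = 446 (No prophylaxis, case), d = 649.
This is a case-control study: participants were sampled on outcome status, so risks in the source population cannot be estimated directly — relative risk is not valid here. The odds ratio is the appropriate measure.
OR = (a·d)/(b·c) = (402 × 649) / (1940 × 446) = 260898 / 865240 = 0.30153

0.30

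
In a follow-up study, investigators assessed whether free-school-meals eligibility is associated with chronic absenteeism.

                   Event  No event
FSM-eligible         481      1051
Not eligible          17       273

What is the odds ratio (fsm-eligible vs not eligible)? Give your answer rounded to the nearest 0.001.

7.349

Cells: a = 481, b = 1051, c = 17, d = 273.
OR = (a·d)/(b·c) = (481 × 273) / (1051 × 17) = 131313 / 17867 = 7.34947
The odds of chronic absenteeism are about 7.35 times as high in the fsm-eligible group.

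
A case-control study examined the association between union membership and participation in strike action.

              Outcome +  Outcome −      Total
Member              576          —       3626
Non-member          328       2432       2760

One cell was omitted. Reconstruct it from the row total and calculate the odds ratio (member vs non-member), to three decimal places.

The missing cell is in the exposed row: 3626 − 576 = 3050.
So a = 576, b = 3050, c = 328, d = 2432.
OR = (a·d)/(b·c) = (576 × 2432) / (3050 × 328) = 1400832 / 1000400 = 1.40027

1.400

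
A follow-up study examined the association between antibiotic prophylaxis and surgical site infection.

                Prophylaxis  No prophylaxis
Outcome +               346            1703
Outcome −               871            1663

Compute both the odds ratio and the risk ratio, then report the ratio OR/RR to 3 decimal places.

0.690

Reading the table with exposure as columns: a = 346 (Prophylaxis, case), b = 871 (Prophylaxis, non-case), c = 1703 (No prophylaxis, case), d = 1663.
OR = (346·1663)/(871·1703) = 575398/1483313 = 0.38791
Risk in exposed = 346/1217 = 0.28431; risk in unexposed = 1703/3366 = 0.50594; RR = 0.56193
OR/RR = 0.38791 / 0.56193 = 0.69032
The outcome is not rare, so the OR lies further from 1 than the RR.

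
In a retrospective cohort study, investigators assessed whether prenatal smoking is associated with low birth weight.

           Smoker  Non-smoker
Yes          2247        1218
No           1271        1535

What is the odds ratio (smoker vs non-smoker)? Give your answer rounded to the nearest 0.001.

2.228

Reading the table with exposure as columns: a = 2247 (Smoker, case), b = 1271 (Smoker, non-case), c = 1218 (Non-smoker, case), d = 1535.
OR = (a·d)/(b·c) = (2247 × 1535) / (1271 × 1218) = 3449145 / 1548078 = 2.22802
The odds of low birth weight are about 2.23 times as high in the smoker group.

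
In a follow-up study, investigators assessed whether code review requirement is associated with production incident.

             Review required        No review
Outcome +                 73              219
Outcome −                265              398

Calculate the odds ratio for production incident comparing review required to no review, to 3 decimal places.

Reading the table with exposure as columns: a = 73 (Review required, case), b = 265 (Review required, non-case), c = 219 (No review, case), d = 398.
OR = (a·d)/(b·c) = (73 × 398) / (265 × 219) = 29054 / 58035 = 0.50063
Exposure is associated with lower odds of production incident (OR = 0.50 < 1).

0.501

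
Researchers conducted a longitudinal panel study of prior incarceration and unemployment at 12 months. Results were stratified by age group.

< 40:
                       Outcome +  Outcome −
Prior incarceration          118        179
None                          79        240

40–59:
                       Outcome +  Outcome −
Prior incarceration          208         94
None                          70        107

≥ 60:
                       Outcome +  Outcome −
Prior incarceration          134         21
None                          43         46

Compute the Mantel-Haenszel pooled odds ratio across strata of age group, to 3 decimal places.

2.914

OR_MH = Σ(aᵢdᵢ/nᵢ) / Σ(bᵢcᵢ/nᵢ), where nᵢ is the stratum total.
Stratum 1 (< 40): n = 616; a·d/n = 118·240/616 = 45.9740; b·c/n = 179·79/616 = 22.9562
Stratum 2 (40–59): n = 479; a·d/n = 208·107/479 = 46.4635; b·c/n = 94·70/479 = 13.7370
Stratum 3 (≥ 60): n = 244; a·d/n = 134·46/244 = 25.2623; b·c/n = 21·43/244 = 3.7008
OR_MH = (45.9740 + 46.4635 + 25.2623) / (22.9562 + 13.7370 + 3.7008) = 117.6998 / 40.3939 = 2.91380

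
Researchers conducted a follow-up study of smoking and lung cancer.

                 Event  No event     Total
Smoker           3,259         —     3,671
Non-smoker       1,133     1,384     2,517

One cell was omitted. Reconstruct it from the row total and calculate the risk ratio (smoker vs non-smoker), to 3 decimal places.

1.972

The missing cell is in the exposed row: 3671 − 3259 = 412.
So a = 3259, b = 412, c = 1133, d = 1384.
RR = [a/(a+b)] / [c/(c+d)] = (3259/3671) / (1133/2517) = 0.88777/0.45014 = 1.97221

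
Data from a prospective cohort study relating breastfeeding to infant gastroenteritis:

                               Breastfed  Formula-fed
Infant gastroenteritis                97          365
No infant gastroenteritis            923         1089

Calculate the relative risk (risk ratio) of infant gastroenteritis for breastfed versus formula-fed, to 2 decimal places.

Reading the table with exposure as columns: a = 97 (Breastfed, case), b = 923 (Breastfed, non-case), c = 365 (Formula-fed, case), d = 1089.
Risk in exposed = 97/1020 = 0.09510; risk in unexposed = 365/1454 = 0.25103.
RR = 0.09510 / 0.25103 = 0.37883
The risk is 62% lower among the exposed than among the unexposed.

0.38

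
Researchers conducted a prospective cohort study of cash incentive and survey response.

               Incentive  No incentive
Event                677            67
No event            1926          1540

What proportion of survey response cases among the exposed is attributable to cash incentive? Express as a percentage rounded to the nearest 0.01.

83.97

Reading the table with exposure as columns: a = 677 (Incentive, case), b = 1926 (Incentive, non-case), c = 67 (No incentive, case), d = 1540.
Risk in exposed = 677/2603 = 0.26008; risk in unexposed = 67/1607 = 0.04169.
RR = 0.26008/0.04169 = 6.23815
AR% = (RR − 1)/RR × 100 = (6.23815 − 1)/6.23815 × 100 = 83.9696%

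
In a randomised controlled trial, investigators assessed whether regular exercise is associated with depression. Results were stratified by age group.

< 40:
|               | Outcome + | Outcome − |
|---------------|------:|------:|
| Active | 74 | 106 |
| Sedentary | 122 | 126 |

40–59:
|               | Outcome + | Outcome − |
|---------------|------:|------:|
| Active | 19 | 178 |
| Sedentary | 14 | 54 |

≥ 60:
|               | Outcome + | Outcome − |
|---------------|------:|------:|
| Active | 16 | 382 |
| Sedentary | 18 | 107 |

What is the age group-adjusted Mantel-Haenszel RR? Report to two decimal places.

RR_MH = Σ(aᵢ·n₀ᵢ/nᵢ) / Σ(cᵢ·n₁ᵢ/nᵢ), with n₁ᵢ = aᵢ+bᵢ (exposed), n₀ᵢ = cᵢ+dᵢ (unexposed), nᵢ = n₁ᵢ+n₀ᵢ.
Stratum 1 (< 40): n₁ = 180, n₀ = 248, n = 428; a·n₀/n = 74·248/428 = 42.8785; c·n₁/n = 122·180/428 = 51.3084
Stratum 2 (40–59): n₁ = 197, n₀ = 68, n = 265; a·n₀/n = 19·68/265 = 4.8755; c·n₁/n = 14·197/265 = 10.4075
Stratum 3 (≥ 60): n₁ = 398, n₀ = 125, n = 523; a·n₀/n = 16·125/523 = 3.8241; c·n₁/n = 18·398/523 = 13.6979
RR_MH = (42.8785 + 4.8755 + 3.8241) / (51.3084 + 10.4075 + 13.6979) = 51.5781 / 75.4139 = 0.68393

0.68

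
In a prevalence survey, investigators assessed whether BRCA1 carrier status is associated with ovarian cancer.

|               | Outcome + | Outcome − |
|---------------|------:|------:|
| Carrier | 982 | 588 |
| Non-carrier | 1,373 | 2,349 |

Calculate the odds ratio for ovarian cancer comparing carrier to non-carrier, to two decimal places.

2.86

Cells: a = 982, b = 588, c = 1373, d = 2349.
OR = (a·d)/(b·c) = (982 × 2349) / (588 × 1373) = 2306718 / 807324 = 2.85724
The odds of ovarian cancer are about 2.86 times as high in the carrier group.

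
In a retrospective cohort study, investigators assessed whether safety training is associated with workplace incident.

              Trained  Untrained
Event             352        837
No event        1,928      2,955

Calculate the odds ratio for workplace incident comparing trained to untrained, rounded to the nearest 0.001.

Reading the table with exposure as columns: a = 352 (Trained, case), b = 1928 (Trained, non-case), c = 837 (Untrained, case), d = 2955.
OR = (a·d)/(b·c) = (352 × 2955) / (1928 × 837) = 1040160 / 1613736 = 0.64457
Exposure is associated with lower odds of workplace incident (OR = 0.64 < 1).

0.645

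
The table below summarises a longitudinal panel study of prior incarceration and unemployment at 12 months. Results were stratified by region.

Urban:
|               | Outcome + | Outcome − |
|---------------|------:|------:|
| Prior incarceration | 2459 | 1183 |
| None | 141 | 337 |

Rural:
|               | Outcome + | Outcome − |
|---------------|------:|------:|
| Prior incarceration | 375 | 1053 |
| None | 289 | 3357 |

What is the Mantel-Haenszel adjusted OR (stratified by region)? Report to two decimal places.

OR_MH = Σ(aᵢdᵢ/nᵢ) / Σ(bᵢcᵢ/nᵢ), where nᵢ is the stratum total.
Stratum 1 (Urban): n = 4120; a·d/n = 2459·337/4120 = 201.1367; b·c/n = 1183·141/4120 = 40.4862
Stratum 2 (Rural): n = 5074; a·d/n = 375·3357/5074 = 248.1031; b·c/n = 1053·289/5074 = 59.9758
OR_MH = (201.1367 + 248.1031) / (40.4862 + 59.9758) = 449.2397 / 100.4619 = 4.47174

4.47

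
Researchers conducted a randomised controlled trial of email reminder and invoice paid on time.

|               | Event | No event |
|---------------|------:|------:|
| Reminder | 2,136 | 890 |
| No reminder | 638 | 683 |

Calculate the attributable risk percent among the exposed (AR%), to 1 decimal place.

31.6

Cells: a = 2136, b = 890, c = 638, d = 683.
Risk in exposed = 2136/3026 = 0.70588; risk in unexposed = 638/1321 = 0.48297.
RR = 0.70588/0.48297 = 1.46155
AR% = (RR − 1)/RR × 100 = (1.46155 − 1)/1.46155 × 100 = 31.5796%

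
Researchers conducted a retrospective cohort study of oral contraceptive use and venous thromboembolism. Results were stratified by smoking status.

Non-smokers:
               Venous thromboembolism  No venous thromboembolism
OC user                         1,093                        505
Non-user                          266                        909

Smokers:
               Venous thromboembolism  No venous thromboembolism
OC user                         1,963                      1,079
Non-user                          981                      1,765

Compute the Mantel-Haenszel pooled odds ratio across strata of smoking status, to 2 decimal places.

4.14

OR_MH = Σ(aᵢdᵢ/nᵢ) / Σ(bᵢcᵢ/nᵢ), where nᵢ is the stratum total.
Stratum 1 (Non-smokers): n = 2773; a·d/n = 1093·909/2773 = 358.2896; b·c/n = 505·266/2773 = 48.4421
Stratum 2 (Smokers): n = 5788; a·d/n = 1963·1765/5788 = 598.5997; b·c/n = 1079·981/5788 = 182.8782
OR_MH = (358.2896 + 598.5997) / (48.4421 + 182.8782) = 956.8893 / 231.3203 = 4.13664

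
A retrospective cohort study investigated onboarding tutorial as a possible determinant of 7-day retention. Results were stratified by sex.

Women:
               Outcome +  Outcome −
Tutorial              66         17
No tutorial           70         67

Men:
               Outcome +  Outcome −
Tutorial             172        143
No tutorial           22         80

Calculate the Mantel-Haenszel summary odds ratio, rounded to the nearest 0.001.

4.099

OR_MH = Σ(aᵢdᵢ/nᵢ) / Σ(bᵢcᵢ/nᵢ), where nᵢ is the stratum total.
Stratum 1 (Women): n = 220; a·d/n = 66·67/220 = 20.1000; b·c/n = 17·70/220 = 5.4091
Stratum 2 (Men): n = 417; a·d/n = 172·80/417 = 32.9976; b·c/n = 143·22/417 = 7.5444
OR_MH = (20.1000 + 32.9976) / (5.4091 + 7.5444) = 53.0976 / 12.9535 = 4.09911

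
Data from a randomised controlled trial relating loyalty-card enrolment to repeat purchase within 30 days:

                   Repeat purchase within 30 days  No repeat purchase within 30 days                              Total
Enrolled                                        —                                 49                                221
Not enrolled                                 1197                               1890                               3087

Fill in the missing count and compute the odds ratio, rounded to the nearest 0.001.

5.542

The missing cell is in the exposed row: 221 − 49 = 172.
So a = 172, b = 49, c = 1197, d = 1890.
OR = (a·d)/(b·c) = (172 × 1890) / (49 × 1197) = 325080 / 58653 = 5.54243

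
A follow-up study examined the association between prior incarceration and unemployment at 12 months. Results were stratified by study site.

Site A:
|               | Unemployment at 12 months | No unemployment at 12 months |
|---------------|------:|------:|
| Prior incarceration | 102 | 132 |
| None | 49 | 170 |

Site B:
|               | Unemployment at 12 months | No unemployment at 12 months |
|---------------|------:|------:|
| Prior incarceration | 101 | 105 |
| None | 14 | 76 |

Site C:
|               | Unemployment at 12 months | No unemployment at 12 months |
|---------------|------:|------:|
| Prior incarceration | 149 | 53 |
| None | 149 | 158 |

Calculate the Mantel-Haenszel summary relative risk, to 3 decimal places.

RR_MH = Σ(aᵢ·n₀ᵢ/nᵢ) / Σ(cᵢ·n₁ᵢ/nᵢ), with n₁ᵢ = aᵢ+bᵢ (exposed), n₀ᵢ = cᵢ+dᵢ (unexposed), nᵢ = n₁ᵢ+n₀ᵢ.
Stratum 1 (Site A): n₁ = 234, n₀ = 219, n = 453; a·n₀/n = 102·219/453 = 49.3113; c·n₁/n = 49·234/453 = 25.3113
Stratum 2 (Site B): n₁ = 206, n₀ = 90, n = 296; a·n₀/n = 101·90/296 = 30.7095; c·n₁/n = 14·206/296 = 9.7432
Stratum 3 (Site C): n₁ = 202, n₀ = 307, n = 509; a·n₀/n = 149·307/509 = 89.8684; c·n₁/n = 149·202/509 = 59.1316
RR_MH = (49.3113 + 30.7095 + 89.8684) / (25.3113 + 9.7432 + 59.1316) = 169.8891 / 94.1861 = 1.80376

1.804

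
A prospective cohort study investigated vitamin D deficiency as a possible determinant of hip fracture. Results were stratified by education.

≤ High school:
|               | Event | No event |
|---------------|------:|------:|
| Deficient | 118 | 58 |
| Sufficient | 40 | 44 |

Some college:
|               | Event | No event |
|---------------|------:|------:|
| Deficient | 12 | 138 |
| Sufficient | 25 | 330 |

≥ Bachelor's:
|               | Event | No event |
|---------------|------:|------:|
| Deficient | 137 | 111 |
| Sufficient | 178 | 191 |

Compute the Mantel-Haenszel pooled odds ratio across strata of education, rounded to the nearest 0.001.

OR_MH = Σ(aᵢdᵢ/nᵢ) / Σ(bᵢcᵢ/nᵢ), where nᵢ is the stratum total.
Stratum 1 (≤ High school): n = 260; a·d/n = 118·44/260 = 19.9692; b·c/n = 58·40/260 = 8.9231
Stratum 2 (Some college): n = 505; a·d/n = 12·330/505 = 7.8416; b·c/n = 138·25/505 = 6.8317
Stratum 3 (≥ Bachelor's): n = 617; a·d/n = 137·191/617 = 42.4100; b·c/n = 111·178/617 = 32.0227
OR_MH = (19.9692 + 7.8416 + 42.4100) / (8.9231 + 6.8317 + 32.0227) = 70.2209 / 47.7775 = 1.46975

1.470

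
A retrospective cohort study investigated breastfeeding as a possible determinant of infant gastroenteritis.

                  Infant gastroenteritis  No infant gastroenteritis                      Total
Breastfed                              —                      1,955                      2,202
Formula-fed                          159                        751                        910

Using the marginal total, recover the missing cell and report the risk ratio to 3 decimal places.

The missing cell is in the exposed row: 2202 − 1955 = 247.
So a = 247, b = 1955, c = 159, d = 751.
RR = [a/(a+b)] / [c/(c+d)] = (247/2202) / (159/910) = 0.11217/0.17473 = 0.64198

0.642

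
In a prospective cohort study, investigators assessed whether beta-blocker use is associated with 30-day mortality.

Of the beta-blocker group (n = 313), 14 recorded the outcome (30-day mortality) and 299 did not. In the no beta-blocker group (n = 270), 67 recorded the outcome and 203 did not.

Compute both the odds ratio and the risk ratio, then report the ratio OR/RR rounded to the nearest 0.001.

0.787

From the description: a = 14, b = 299, c = 67, d = 203.
OR = (14·203)/(299·67) = 2842/20033 = 0.14187
Risk in exposed = 14/313 = 0.04473; risk in unexposed = 67/270 = 0.24815; RR = 0.18025
OR/RR = 0.14187 / 0.18025 = 0.78706
The outcome is not rare, so the OR lies further from 1 than the RR.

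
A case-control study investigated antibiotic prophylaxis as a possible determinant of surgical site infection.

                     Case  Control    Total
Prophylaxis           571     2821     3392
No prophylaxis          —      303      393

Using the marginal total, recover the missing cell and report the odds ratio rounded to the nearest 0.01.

The missing cell is in the unexposed row: 393 − 303 = 90.
So a = 571, b = 2821, c = 90, d = 303.
OR = (a·d)/(b·c) = (571 × 303) / (2821 × 90) = 173013 / 253890 = 0.68145

0.68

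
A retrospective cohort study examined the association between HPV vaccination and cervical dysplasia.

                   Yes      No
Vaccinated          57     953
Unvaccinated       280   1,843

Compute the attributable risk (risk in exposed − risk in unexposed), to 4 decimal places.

Cells: a = 57, b = 953, c = 280, d = 1843.
Risk in exposed = 57/1010 = 0.056436; risk in unexposed = 280/2123 = 0.131889.
Risk difference = 0.056436 − 0.131889 = -0.075453

-0.0755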